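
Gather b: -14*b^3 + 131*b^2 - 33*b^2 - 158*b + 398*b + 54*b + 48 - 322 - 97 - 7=-14*b^3 + 98*b^2 + 294*b - 378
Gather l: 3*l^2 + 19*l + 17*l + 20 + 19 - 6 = 3*l^2 + 36*l + 33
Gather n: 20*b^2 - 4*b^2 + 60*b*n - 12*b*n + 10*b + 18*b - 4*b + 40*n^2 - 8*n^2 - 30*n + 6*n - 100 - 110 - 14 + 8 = 16*b^2 + 24*b + 32*n^2 + n*(48*b - 24) - 216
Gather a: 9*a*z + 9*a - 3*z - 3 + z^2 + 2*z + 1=a*(9*z + 9) + z^2 - z - 2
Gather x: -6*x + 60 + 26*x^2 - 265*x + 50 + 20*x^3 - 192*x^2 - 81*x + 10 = 20*x^3 - 166*x^2 - 352*x + 120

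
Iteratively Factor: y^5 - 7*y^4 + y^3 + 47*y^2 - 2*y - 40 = (y - 5)*(y^4 - 2*y^3 - 9*y^2 + 2*y + 8) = (y - 5)*(y - 1)*(y^3 - y^2 - 10*y - 8) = (y - 5)*(y - 4)*(y - 1)*(y^2 + 3*y + 2) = (y - 5)*(y - 4)*(y - 1)*(y + 2)*(y + 1)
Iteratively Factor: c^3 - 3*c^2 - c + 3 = (c - 1)*(c^2 - 2*c - 3) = (c - 3)*(c - 1)*(c + 1)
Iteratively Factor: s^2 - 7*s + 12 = (s - 3)*(s - 4)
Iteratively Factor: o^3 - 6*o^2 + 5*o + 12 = (o + 1)*(o^2 - 7*o + 12) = (o - 3)*(o + 1)*(o - 4)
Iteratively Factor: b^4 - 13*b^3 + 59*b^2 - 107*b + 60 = (b - 1)*(b^3 - 12*b^2 + 47*b - 60) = (b - 4)*(b - 1)*(b^2 - 8*b + 15) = (b - 5)*(b - 4)*(b - 1)*(b - 3)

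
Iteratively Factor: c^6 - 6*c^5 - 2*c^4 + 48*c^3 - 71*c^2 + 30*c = (c - 2)*(c^5 - 4*c^4 - 10*c^3 + 28*c^2 - 15*c) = (c - 5)*(c - 2)*(c^4 + c^3 - 5*c^2 + 3*c) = c*(c - 5)*(c - 2)*(c^3 + c^2 - 5*c + 3) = c*(c - 5)*(c - 2)*(c - 1)*(c^2 + 2*c - 3) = c*(c - 5)*(c - 2)*(c - 1)*(c + 3)*(c - 1)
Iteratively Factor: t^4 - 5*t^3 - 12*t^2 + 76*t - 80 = (t + 4)*(t^3 - 9*t^2 + 24*t - 20) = (t - 5)*(t + 4)*(t^2 - 4*t + 4) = (t - 5)*(t - 2)*(t + 4)*(t - 2)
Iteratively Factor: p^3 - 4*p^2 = (p)*(p^2 - 4*p) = p*(p - 4)*(p)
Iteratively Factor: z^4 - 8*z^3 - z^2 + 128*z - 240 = (z - 3)*(z^3 - 5*z^2 - 16*z + 80) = (z - 5)*(z - 3)*(z^2 - 16) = (z - 5)*(z - 3)*(z + 4)*(z - 4)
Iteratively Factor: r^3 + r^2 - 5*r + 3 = (r + 3)*(r^2 - 2*r + 1) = (r - 1)*(r + 3)*(r - 1)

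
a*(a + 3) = a^2 + 3*a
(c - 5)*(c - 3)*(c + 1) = c^3 - 7*c^2 + 7*c + 15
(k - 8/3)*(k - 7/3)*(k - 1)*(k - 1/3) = k^4 - 19*k^3/3 + 119*k^2/9 - 269*k/27 + 56/27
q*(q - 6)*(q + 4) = q^3 - 2*q^2 - 24*q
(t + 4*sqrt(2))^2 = t^2 + 8*sqrt(2)*t + 32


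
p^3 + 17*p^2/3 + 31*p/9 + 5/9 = (p + 1/3)^2*(p + 5)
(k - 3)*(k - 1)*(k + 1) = k^3 - 3*k^2 - k + 3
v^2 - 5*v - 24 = (v - 8)*(v + 3)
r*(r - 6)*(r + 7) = r^3 + r^2 - 42*r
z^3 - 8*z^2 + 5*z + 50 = (z - 5)^2*(z + 2)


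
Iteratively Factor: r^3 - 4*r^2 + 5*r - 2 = (r - 1)*(r^2 - 3*r + 2) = (r - 2)*(r - 1)*(r - 1)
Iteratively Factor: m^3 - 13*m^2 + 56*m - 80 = (m - 4)*(m^2 - 9*m + 20) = (m - 5)*(m - 4)*(m - 4)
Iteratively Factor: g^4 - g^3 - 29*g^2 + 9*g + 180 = (g - 5)*(g^3 + 4*g^2 - 9*g - 36) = (g - 5)*(g + 3)*(g^2 + g - 12) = (g - 5)*(g - 3)*(g + 3)*(g + 4)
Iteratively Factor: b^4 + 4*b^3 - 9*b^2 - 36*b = (b + 3)*(b^3 + b^2 - 12*b) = (b - 3)*(b + 3)*(b^2 + 4*b) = b*(b - 3)*(b + 3)*(b + 4)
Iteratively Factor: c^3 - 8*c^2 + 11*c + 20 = (c + 1)*(c^2 - 9*c + 20) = (c - 4)*(c + 1)*(c - 5)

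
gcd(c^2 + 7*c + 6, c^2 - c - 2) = c + 1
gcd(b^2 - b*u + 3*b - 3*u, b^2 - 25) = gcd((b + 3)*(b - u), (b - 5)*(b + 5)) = 1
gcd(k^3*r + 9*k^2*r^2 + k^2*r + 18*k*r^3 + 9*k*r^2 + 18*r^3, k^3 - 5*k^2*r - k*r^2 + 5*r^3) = 1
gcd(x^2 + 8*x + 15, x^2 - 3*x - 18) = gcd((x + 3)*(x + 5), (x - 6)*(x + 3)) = x + 3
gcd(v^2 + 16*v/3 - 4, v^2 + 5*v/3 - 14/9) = v - 2/3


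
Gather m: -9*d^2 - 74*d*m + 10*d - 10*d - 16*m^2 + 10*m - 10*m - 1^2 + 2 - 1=-9*d^2 - 74*d*m - 16*m^2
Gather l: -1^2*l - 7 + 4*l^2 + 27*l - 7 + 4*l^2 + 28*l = 8*l^2 + 54*l - 14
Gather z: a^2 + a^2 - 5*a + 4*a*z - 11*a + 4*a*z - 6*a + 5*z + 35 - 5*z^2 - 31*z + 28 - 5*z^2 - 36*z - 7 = 2*a^2 - 22*a - 10*z^2 + z*(8*a - 62) + 56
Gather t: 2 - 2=0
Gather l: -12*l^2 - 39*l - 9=-12*l^2 - 39*l - 9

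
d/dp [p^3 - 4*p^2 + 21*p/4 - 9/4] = 3*p^2 - 8*p + 21/4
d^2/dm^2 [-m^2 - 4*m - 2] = -2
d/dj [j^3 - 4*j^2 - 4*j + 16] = 3*j^2 - 8*j - 4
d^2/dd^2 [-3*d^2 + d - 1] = -6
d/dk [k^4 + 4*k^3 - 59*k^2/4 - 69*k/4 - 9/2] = 4*k^3 + 12*k^2 - 59*k/2 - 69/4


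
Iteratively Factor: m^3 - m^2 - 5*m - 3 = (m + 1)*(m^2 - 2*m - 3) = (m - 3)*(m + 1)*(m + 1)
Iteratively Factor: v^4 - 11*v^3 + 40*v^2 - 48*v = (v - 4)*(v^3 - 7*v^2 + 12*v) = (v - 4)*(v - 3)*(v^2 - 4*v) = (v - 4)^2*(v - 3)*(v)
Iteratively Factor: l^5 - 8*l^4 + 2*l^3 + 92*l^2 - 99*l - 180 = (l - 5)*(l^4 - 3*l^3 - 13*l^2 + 27*l + 36) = (l - 5)*(l - 3)*(l^3 - 13*l - 12) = (l - 5)*(l - 3)*(l + 3)*(l^2 - 3*l - 4) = (l - 5)*(l - 3)*(l + 1)*(l + 3)*(l - 4)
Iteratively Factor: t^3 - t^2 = (t)*(t^2 - t) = t*(t - 1)*(t)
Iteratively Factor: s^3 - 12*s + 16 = (s - 2)*(s^2 + 2*s - 8) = (s - 2)*(s + 4)*(s - 2)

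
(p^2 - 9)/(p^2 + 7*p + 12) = (p - 3)/(p + 4)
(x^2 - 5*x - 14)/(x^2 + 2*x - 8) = (x^2 - 5*x - 14)/(x^2 + 2*x - 8)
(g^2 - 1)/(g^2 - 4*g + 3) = (g + 1)/(g - 3)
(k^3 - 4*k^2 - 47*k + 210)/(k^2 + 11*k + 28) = (k^2 - 11*k + 30)/(k + 4)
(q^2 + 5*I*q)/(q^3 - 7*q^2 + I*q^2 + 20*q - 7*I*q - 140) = q/(q^2 - q*(7 + 4*I) + 28*I)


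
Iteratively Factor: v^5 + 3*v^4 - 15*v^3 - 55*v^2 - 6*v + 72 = (v + 3)*(v^4 - 15*v^2 - 10*v + 24) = (v - 1)*(v + 3)*(v^3 + v^2 - 14*v - 24) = (v - 1)*(v + 2)*(v + 3)*(v^2 - v - 12) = (v - 1)*(v + 2)*(v + 3)^2*(v - 4)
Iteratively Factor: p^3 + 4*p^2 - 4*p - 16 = (p - 2)*(p^2 + 6*p + 8) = (p - 2)*(p + 2)*(p + 4)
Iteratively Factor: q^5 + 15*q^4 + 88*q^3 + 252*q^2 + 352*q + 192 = (q + 4)*(q^4 + 11*q^3 + 44*q^2 + 76*q + 48) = (q + 3)*(q + 4)*(q^3 + 8*q^2 + 20*q + 16) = (q + 2)*(q + 3)*(q + 4)*(q^2 + 6*q + 8) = (q + 2)^2*(q + 3)*(q + 4)*(q + 4)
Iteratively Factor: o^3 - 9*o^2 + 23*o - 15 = (o - 3)*(o^2 - 6*o + 5) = (o - 3)*(o - 1)*(o - 5)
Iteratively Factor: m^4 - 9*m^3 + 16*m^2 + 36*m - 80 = (m - 2)*(m^3 - 7*m^2 + 2*m + 40) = (m - 5)*(m - 2)*(m^2 - 2*m - 8) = (m - 5)*(m - 2)*(m + 2)*(m - 4)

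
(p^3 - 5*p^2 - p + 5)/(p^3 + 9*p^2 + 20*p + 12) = (p^2 - 6*p + 5)/(p^2 + 8*p + 12)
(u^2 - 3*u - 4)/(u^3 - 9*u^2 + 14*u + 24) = 1/(u - 6)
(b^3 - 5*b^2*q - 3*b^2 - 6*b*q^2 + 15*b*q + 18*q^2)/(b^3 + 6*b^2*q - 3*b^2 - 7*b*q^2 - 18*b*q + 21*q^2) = (-b^2 + 5*b*q + 6*q^2)/(-b^2 - 6*b*q + 7*q^2)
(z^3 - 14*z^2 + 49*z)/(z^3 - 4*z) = (z^2 - 14*z + 49)/(z^2 - 4)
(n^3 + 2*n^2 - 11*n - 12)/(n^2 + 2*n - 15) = (n^2 + 5*n + 4)/(n + 5)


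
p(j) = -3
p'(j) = 0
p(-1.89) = -3.00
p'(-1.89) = 0.00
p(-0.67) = -3.00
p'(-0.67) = 0.00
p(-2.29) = -3.00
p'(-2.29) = 0.00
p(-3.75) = -3.00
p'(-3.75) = 0.00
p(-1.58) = -3.00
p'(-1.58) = 0.00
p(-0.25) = -3.00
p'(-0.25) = 0.00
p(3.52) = -3.00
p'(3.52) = 0.00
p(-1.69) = -3.00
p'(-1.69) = 0.00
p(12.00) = -3.00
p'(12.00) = 0.00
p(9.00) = -3.00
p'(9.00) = 0.00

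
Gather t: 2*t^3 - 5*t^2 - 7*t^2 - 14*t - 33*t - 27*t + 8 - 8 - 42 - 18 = 2*t^3 - 12*t^2 - 74*t - 60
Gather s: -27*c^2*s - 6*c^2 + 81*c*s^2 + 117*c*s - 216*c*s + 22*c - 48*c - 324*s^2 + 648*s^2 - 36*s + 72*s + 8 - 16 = -6*c^2 - 26*c + s^2*(81*c + 324) + s*(-27*c^2 - 99*c + 36) - 8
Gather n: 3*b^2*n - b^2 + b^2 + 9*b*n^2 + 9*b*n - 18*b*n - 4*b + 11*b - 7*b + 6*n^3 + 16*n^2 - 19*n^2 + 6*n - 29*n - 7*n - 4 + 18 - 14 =6*n^3 + n^2*(9*b - 3) + n*(3*b^2 - 9*b - 30)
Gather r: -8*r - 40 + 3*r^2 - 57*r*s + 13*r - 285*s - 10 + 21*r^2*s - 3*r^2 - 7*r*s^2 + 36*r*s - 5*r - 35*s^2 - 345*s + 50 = 21*r^2*s + r*(-7*s^2 - 21*s) - 35*s^2 - 630*s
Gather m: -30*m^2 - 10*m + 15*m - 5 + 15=-30*m^2 + 5*m + 10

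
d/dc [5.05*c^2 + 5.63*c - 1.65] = 10.1*c + 5.63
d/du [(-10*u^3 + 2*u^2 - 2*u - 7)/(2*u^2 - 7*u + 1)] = (-20*u^4 + 140*u^3 - 40*u^2 + 32*u - 51)/(4*u^4 - 28*u^3 + 53*u^2 - 14*u + 1)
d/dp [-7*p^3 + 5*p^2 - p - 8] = -21*p^2 + 10*p - 1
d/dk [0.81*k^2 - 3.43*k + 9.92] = 1.62*k - 3.43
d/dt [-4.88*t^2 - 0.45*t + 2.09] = -9.76*t - 0.45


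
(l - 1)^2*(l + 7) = l^3 + 5*l^2 - 13*l + 7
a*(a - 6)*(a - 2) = a^3 - 8*a^2 + 12*a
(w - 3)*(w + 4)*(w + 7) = w^3 + 8*w^2 - 5*w - 84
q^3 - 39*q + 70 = (q - 5)*(q - 2)*(q + 7)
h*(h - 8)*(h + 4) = h^3 - 4*h^2 - 32*h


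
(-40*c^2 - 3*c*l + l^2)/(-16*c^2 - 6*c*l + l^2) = (5*c + l)/(2*c + l)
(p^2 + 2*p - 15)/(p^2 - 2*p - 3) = (p + 5)/(p + 1)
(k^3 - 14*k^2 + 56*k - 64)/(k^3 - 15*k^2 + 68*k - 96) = (k - 2)/(k - 3)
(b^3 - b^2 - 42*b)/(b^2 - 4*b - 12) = b*(-b^2 + b + 42)/(-b^2 + 4*b + 12)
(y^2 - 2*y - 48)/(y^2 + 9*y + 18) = (y - 8)/(y + 3)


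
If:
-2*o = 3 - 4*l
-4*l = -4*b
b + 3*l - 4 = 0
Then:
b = 1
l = 1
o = 1/2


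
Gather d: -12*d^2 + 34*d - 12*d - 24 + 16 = -12*d^2 + 22*d - 8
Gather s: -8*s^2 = -8*s^2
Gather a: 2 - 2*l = 2 - 2*l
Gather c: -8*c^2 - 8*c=-8*c^2 - 8*c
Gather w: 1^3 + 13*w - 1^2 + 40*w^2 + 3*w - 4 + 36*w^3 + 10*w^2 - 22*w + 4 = 36*w^3 + 50*w^2 - 6*w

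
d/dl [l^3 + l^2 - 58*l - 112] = 3*l^2 + 2*l - 58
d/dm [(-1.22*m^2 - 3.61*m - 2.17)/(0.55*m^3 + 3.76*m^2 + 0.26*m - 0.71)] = (0.671*m^4 + 3.971*m^3 + 16.8369*m^2 + 18.0508*m + 3.1273)/(0.3025*m^6 + 4.136*m^5 + 14.4236*m^4 + 1.1742*m^3 - 5.2716*m^2 - 0.3692*m + 0.5041)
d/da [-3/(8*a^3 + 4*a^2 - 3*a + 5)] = 3*(24*a^2 + 8*a - 3)/(8*a^3 + 4*a^2 - 3*a + 5)^2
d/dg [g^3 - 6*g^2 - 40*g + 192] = 3*g^2 - 12*g - 40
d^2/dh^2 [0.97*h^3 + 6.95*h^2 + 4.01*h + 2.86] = 5.82*h + 13.9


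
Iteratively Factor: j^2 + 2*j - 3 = (j + 3)*(j - 1)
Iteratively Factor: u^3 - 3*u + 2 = (u - 1)*(u^2 + u - 2) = (u - 1)*(u + 2)*(u - 1)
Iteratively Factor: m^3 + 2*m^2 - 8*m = (m - 2)*(m^2 + 4*m) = m*(m - 2)*(m + 4)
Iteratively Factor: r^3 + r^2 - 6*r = (r - 2)*(r^2 + 3*r) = (r - 2)*(r + 3)*(r)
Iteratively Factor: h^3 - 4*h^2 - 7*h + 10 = (h + 2)*(h^2 - 6*h + 5) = (h - 1)*(h + 2)*(h - 5)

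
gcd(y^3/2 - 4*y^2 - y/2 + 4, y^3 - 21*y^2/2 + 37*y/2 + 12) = y - 8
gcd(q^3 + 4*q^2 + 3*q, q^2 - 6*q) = q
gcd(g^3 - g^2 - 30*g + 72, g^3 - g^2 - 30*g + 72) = g^3 - g^2 - 30*g + 72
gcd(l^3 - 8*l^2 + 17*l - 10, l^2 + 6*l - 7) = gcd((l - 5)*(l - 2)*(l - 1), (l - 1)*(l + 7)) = l - 1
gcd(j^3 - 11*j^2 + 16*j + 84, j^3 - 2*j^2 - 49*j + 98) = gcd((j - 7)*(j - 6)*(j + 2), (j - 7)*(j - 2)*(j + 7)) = j - 7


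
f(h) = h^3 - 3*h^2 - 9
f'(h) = 3*h^2 - 6*h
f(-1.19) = -14.93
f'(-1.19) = 11.39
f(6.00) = 99.00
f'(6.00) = 72.00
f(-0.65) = -10.54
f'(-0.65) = 5.17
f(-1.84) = -25.39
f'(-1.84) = 21.20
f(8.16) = 334.58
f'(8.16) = 150.80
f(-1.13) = -14.27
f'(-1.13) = 10.61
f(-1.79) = -24.35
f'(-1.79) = 20.35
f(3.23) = -6.60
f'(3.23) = 11.92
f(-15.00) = -4059.00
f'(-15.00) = 765.00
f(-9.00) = -981.00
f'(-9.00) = 297.00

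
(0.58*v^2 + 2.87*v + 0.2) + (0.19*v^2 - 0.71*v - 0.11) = 0.77*v^2 + 2.16*v + 0.09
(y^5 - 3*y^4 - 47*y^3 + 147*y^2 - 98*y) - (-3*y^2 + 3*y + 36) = y^5 - 3*y^4 - 47*y^3 + 150*y^2 - 101*y - 36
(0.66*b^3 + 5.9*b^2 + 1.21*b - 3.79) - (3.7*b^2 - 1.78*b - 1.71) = 0.66*b^3 + 2.2*b^2 + 2.99*b - 2.08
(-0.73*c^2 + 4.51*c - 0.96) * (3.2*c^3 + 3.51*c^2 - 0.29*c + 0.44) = -2.336*c^5 + 11.8697*c^4 + 12.9698*c^3 - 4.9987*c^2 + 2.2628*c - 0.4224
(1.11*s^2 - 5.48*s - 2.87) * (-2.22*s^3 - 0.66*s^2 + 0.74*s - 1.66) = -2.4642*s^5 + 11.433*s^4 + 10.8096*s^3 - 4.0036*s^2 + 6.973*s + 4.7642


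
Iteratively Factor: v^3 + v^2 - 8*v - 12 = (v - 3)*(v^2 + 4*v + 4) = (v - 3)*(v + 2)*(v + 2)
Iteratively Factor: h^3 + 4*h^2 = (h)*(h^2 + 4*h) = h^2*(h + 4)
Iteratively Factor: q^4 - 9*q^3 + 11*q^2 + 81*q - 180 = (q - 5)*(q^3 - 4*q^2 - 9*q + 36) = (q - 5)*(q - 4)*(q^2 - 9) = (q - 5)*(q - 4)*(q + 3)*(q - 3)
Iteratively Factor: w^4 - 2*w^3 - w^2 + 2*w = (w + 1)*(w^3 - 3*w^2 + 2*w) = (w - 1)*(w + 1)*(w^2 - 2*w) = (w - 2)*(w - 1)*(w + 1)*(w)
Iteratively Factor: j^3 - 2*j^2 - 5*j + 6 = (j - 3)*(j^2 + j - 2) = (j - 3)*(j + 2)*(j - 1)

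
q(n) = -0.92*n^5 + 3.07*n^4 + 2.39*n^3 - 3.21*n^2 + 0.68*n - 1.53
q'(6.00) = -3088.84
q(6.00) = -2771.97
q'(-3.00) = -619.69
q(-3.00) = 375.24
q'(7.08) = -6885.48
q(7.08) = -7962.00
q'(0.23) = -0.28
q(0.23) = -1.51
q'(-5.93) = -7958.06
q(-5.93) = 9925.68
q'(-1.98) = -124.52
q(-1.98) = 41.17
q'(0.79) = 4.35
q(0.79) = -0.91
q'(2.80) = 25.75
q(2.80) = 58.04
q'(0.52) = 0.67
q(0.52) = -1.52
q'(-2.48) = -300.61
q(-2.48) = 143.02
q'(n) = -4.6*n^4 + 12.28*n^3 + 7.17*n^2 - 6.42*n + 0.68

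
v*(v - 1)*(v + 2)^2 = v^4 + 3*v^3 - 4*v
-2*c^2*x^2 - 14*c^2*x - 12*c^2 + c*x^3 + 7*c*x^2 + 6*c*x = (-2*c + x)*(x + 6)*(c*x + c)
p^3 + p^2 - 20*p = p*(p - 4)*(p + 5)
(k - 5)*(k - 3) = k^2 - 8*k + 15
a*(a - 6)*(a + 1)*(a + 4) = a^4 - a^3 - 26*a^2 - 24*a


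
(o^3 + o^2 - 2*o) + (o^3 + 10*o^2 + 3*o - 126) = 2*o^3 + 11*o^2 + o - 126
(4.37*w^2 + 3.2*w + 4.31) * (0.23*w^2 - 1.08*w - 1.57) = 1.0051*w^4 - 3.9836*w^3 - 9.3256*w^2 - 9.6788*w - 6.7667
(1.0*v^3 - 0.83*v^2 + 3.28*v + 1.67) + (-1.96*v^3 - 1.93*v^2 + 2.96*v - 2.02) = -0.96*v^3 - 2.76*v^2 + 6.24*v - 0.35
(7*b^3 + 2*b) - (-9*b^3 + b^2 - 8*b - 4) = 16*b^3 - b^2 + 10*b + 4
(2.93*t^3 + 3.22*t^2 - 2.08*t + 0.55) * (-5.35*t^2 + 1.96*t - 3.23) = -15.6755*t^5 - 11.4842*t^4 + 7.9753*t^3 - 17.4199*t^2 + 7.7964*t - 1.7765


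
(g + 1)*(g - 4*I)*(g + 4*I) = g^3 + g^2 + 16*g + 16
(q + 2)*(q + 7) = q^2 + 9*q + 14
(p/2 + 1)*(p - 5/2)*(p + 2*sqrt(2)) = p^3/2 - p^2/4 + sqrt(2)*p^2 - 5*p/2 - sqrt(2)*p/2 - 5*sqrt(2)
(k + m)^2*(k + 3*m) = k^3 + 5*k^2*m + 7*k*m^2 + 3*m^3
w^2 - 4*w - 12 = (w - 6)*(w + 2)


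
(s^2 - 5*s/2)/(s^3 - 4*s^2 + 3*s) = (s - 5/2)/(s^2 - 4*s + 3)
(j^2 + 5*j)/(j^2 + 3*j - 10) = j/(j - 2)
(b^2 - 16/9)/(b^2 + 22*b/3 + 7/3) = (9*b^2 - 16)/(3*(3*b^2 + 22*b + 7))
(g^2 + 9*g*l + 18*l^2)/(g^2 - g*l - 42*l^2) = (g + 3*l)/(g - 7*l)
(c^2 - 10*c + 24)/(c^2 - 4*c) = (c - 6)/c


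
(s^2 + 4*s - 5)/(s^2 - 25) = (s - 1)/(s - 5)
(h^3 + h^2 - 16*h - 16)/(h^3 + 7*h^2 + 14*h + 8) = (h - 4)/(h + 2)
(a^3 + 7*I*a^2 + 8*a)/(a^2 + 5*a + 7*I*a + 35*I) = a*(a^2 + 7*I*a + 8)/(a^2 + a*(5 + 7*I) + 35*I)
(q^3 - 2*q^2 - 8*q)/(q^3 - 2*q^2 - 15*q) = (-q^2 + 2*q + 8)/(-q^2 + 2*q + 15)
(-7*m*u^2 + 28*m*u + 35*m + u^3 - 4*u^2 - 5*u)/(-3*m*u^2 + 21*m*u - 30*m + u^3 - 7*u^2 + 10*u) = (-7*m*u - 7*m + u^2 + u)/(-3*m*u + 6*m + u^2 - 2*u)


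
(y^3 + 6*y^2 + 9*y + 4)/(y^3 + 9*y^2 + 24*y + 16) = (y + 1)/(y + 4)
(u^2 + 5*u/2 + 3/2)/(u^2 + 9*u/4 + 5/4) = 2*(2*u + 3)/(4*u + 5)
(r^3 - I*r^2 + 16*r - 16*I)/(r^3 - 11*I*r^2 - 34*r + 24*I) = (r + 4*I)/(r - 6*I)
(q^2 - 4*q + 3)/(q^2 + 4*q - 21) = (q - 1)/(q + 7)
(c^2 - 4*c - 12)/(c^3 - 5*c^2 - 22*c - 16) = (c - 6)/(c^2 - 7*c - 8)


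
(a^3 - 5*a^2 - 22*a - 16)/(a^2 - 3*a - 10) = (a^2 - 7*a - 8)/(a - 5)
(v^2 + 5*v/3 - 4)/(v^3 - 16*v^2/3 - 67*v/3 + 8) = (3*v - 4)/(3*v^2 - 25*v + 8)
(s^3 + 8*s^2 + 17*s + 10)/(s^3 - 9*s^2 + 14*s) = (s^3 + 8*s^2 + 17*s + 10)/(s*(s^2 - 9*s + 14))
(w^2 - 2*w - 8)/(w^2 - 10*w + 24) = (w + 2)/(w - 6)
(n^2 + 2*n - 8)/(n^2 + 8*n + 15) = (n^2 + 2*n - 8)/(n^2 + 8*n + 15)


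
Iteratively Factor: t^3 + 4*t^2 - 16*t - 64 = (t - 4)*(t^2 + 8*t + 16) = (t - 4)*(t + 4)*(t + 4)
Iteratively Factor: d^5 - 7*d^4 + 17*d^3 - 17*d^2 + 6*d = (d - 2)*(d^4 - 5*d^3 + 7*d^2 - 3*d) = d*(d - 2)*(d^3 - 5*d^2 + 7*d - 3) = d*(d - 2)*(d - 1)*(d^2 - 4*d + 3) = d*(d - 2)*(d - 1)^2*(d - 3)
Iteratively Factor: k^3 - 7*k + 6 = (k - 2)*(k^2 + 2*k - 3) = (k - 2)*(k - 1)*(k + 3)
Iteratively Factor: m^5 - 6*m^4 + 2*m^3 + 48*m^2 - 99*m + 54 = (m - 3)*(m^4 - 3*m^3 - 7*m^2 + 27*m - 18) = (m - 3)*(m + 3)*(m^3 - 6*m^2 + 11*m - 6) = (m - 3)^2*(m + 3)*(m^2 - 3*m + 2) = (m - 3)^2*(m - 1)*(m + 3)*(m - 2)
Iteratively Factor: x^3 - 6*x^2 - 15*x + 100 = (x + 4)*(x^2 - 10*x + 25) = (x - 5)*(x + 4)*(x - 5)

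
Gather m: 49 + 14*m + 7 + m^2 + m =m^2 + 15*m + 56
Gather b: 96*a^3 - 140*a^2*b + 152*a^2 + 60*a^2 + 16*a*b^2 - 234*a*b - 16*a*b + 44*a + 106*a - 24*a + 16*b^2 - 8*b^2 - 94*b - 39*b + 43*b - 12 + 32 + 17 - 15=96*a^3 + 212*a^2 + 126*a + b^2*(16*a + 8) + b*(-140*a^2 - 250*a - 90) + 22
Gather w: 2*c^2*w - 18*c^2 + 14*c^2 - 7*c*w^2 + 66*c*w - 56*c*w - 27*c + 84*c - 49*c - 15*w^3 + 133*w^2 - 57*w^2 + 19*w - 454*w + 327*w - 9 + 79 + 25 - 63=-4*c^2 + 8*c - 15*w^3 + w^2*(76 - 7*c) + w*(2*c^2 + 10*c - 108) + 32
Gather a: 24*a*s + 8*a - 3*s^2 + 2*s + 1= a*(24*s + 8) - 3*s^2 + 2*s + 1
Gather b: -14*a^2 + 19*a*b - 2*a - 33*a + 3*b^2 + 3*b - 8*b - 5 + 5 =-14*a^2 - 35*a + 3*b^2 + b*(19*a - 5)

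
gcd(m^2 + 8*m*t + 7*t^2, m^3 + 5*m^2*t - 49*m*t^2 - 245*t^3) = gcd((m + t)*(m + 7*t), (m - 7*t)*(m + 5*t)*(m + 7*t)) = m + 7*t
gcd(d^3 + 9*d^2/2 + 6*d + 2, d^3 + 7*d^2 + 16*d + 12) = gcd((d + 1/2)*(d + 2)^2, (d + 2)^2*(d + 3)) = d^2 + 4*d + 4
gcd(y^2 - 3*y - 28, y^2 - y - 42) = y - 7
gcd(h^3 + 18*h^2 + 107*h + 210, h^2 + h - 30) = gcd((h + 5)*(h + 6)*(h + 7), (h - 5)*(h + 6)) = h + 6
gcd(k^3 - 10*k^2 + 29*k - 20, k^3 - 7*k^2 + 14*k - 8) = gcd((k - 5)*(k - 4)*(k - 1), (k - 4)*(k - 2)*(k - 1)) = k^2 - 5*k + 4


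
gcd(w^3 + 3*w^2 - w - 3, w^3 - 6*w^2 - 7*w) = w + 1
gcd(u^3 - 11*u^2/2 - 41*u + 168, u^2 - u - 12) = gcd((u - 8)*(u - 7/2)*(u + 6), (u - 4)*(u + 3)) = 1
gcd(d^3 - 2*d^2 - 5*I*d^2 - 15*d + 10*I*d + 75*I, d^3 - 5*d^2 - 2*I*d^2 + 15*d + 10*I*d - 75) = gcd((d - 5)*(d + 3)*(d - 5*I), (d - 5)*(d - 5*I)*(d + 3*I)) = d^2 + d*(-5 - 5*I) + 25*I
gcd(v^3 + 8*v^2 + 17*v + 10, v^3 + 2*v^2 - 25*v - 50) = v^2 + 7*v + 10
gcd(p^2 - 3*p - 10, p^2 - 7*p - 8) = 1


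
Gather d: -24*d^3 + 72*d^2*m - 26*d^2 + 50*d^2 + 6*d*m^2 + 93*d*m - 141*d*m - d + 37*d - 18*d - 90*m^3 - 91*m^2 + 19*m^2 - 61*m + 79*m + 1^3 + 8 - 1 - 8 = -24*d^3 + d^2*(72*m + 24) + d*(6*m^2 - 48*m + 18) - 90*m^3 - 72*m^2 + 18*m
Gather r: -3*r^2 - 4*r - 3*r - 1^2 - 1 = -3*r^2 - 7*r - 2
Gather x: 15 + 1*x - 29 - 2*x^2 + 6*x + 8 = -2*x^2 + 7*x - 6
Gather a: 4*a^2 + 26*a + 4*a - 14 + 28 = 4*a^2 + 30*a + 14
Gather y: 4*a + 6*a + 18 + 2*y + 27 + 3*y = 10*a + 5*y + 45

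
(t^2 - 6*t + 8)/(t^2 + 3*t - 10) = (t - 4)/(t + 5)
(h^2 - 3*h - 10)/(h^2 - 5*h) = (h + 2)/h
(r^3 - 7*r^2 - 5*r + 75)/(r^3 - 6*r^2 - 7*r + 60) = (r - 5)/(r - 4)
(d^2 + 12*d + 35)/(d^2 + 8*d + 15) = (d + 7)/(d + 3)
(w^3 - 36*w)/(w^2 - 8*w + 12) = w*(w + 6)/(w - 2)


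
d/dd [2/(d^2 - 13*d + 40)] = 2*(13 - 2*d)/(d^2 - 13*d + 40)^2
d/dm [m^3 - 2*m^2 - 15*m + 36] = 3*m^2 - 4*m - 15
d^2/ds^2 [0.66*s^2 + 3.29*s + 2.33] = 1.32000000000000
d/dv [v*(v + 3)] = 2*v + 3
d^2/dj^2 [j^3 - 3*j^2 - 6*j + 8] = 6*j - 6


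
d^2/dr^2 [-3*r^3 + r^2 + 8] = 2 - 18*r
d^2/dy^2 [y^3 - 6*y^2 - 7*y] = 6*y - 12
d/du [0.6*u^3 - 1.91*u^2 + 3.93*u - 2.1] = 1.8*u^2 - 3.82*u + 3.93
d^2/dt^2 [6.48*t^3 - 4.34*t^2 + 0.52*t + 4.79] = 38.88*t - 8.68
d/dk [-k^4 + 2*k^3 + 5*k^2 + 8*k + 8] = -4*k^3 + 6*k^2 + 10*k + 8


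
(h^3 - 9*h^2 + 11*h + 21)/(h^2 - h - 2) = (h^2 - 10*h + 21)/(h - 2)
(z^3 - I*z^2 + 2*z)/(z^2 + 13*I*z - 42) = z*(z^2 - I*z + 2)/(z^2 + 13*I*z - 42)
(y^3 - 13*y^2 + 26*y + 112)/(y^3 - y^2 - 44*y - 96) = (y^2 - 5*y - 14)/(y^2 + 7*y + 12)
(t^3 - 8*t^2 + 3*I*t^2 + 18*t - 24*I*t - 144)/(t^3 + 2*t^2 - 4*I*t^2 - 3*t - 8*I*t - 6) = (t^2 + t*(-8 + 6*I) - 48*I)/(t^2 + t*(2 - I) - 2*I)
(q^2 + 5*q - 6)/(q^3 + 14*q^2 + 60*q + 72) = (q - 1)/(q^2 + 8*q + 12)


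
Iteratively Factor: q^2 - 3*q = (q)*(q - 3)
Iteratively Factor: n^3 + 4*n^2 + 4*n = (n)*(n^2 + 4*n + 4) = n*(n + 2)*(n + 2)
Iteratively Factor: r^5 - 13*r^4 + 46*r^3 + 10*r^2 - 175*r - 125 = (r + 1)*(r^4 - 14*r^3 + 60*r^2 - 50*r - 125) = (r - 5)*(r + 1)*(r^3 - 9*r^2 + 15*r + 25) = (r - 5)^2*(r + 1)*(r^2 - 4*r - 5) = (r - 5)^2*(r + 1)^2*(r - 5)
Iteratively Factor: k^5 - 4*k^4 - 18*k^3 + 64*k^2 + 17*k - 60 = (k - 5)*(k^4 + k^3 - 13*k^2 - k + 12) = (k - 5)*(k - 1)*(k^3 + 2*k^2 - 11*k - 12) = (k - 5)*(k - 1)*(k + 1)*(k^2 + k - 12) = (k - 5)*(k - 3)*(k - 1)*(k + 1)*(k + 4)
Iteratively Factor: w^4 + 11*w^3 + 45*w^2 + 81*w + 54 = (w + 3)*(w^3 + 8*w^2 + 21*w + 18) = (w + 2)*(w + 3)*(w^2 + 6*w + 9) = (w + 2)*(w + 3)^2*(w + 3)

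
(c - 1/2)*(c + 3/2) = c^2 + c - 3/4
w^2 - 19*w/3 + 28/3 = (w - 4)*(w - 7/3)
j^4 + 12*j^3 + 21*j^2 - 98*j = j*(j - 2)*(j + 7)^2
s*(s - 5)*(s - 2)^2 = s^4 - 9*s^3 + 24*s^2 - 20*s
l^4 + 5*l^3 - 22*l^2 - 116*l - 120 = (l - 5)*(l + 2)^2*(l + 6)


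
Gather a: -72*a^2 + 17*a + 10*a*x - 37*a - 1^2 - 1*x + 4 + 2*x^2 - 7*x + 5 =-72*a^2 + a*(10*x - 20) + 2*x^2 - 8*x + 8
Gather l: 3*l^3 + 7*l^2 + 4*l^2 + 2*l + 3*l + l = 3*l^3 + 11*l^2 + 6*l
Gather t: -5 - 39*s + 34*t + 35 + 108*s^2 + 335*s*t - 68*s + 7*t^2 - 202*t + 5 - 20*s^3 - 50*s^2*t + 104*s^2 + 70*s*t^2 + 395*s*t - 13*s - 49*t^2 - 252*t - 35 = -20*s^3 + 212*s^2 - 120*s + t^2*(70*s - 42) + t*(-50*s^2 + 730*s - 420)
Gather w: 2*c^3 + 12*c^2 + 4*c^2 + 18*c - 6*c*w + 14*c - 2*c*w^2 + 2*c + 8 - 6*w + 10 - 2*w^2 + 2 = 2*c^3 + 16*c^2 + 34*c + w^2*(-2*c - 2) + w*(-6*c - 6) + 20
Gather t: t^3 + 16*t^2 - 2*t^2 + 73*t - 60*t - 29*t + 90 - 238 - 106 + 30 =t^3 + 14*t^2 - 16*t - 224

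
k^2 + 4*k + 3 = (k + 1)*(k + 3)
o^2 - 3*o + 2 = (o - 2)*(o - 1)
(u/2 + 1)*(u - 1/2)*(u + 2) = u^3/2 + 7*u^2/4 + u - 1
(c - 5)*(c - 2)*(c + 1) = c^3 - 6*c^2 + 3*c + 10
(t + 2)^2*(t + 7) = t^3 + 11*t^2 + 32*t + 28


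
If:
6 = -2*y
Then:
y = -3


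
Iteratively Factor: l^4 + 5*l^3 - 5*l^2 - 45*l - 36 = (l + 3)*(l^3 + 2*l^2 - 11*l - 12) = (l - 3)*(l + 3)*(l^2 + 5*l + 4) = (l - 3)*(l + 3)*(l + 4)*(l + 1)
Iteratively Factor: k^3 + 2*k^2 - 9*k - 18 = (k + 3)*(k^2 - k - 6) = (k - 3)*(k + 3)*(k + 2)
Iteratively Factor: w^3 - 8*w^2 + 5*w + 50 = (w + 2)*(w^2 - 10*w + 25) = (w - 5)*(w + 2)*(w - 5)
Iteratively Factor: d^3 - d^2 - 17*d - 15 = (d + 1)*(d^2 - 2*d - 15) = (d - 5)*(d + 1)*(d + 3)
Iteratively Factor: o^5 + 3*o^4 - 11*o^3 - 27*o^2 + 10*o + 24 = (o + 2)*(o^4 + o^3 - 13*o^2 - o + 12) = (o + 1)*(o + 2)*(o^3 - 13*o + 12) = (o + 1)*(o + 2)*(o + 4)*(o^2 - 4*o + 3) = (o - 3)*(o + 1)*(o + 2)*(o + 4)*(o - 1)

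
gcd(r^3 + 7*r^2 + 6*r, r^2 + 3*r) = r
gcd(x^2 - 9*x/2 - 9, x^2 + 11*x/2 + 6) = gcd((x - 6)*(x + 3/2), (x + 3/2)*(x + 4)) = x + 3/2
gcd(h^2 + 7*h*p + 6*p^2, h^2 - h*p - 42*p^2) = h + 6*p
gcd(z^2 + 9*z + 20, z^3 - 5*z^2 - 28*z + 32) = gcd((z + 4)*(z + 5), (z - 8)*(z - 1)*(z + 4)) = z + 4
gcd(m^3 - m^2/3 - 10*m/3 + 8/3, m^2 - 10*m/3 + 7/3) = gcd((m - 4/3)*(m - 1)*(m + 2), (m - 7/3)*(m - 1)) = m - 1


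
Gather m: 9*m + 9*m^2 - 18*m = 9*m^2 - 9*m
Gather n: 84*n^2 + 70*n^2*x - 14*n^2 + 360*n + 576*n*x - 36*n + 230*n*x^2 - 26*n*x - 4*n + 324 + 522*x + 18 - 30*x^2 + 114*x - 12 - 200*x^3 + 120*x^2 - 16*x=n^2*(70*x + 70) + n*(230*x^2 + 550*x + 320) - 200*x^3 + 90*x^2 + 620*x + 330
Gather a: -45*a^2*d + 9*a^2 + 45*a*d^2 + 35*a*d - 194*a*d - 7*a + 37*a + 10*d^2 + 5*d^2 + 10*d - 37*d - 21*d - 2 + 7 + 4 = a^2*(9 - 45*d) + a*(45*d^2 - 159*d + 30) + 15*d^2 - 48*d + 9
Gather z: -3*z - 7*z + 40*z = 30*z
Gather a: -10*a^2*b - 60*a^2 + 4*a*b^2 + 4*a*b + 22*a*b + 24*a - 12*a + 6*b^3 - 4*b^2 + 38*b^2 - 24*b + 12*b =a^2*(-10*b - 60) + a*(4*b^2 + 26*b + 12) + 6*b^3 + 34*b^2 - 12*b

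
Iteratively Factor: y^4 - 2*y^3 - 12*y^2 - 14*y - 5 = (y + 1)*(y^3 - 3*y^2 - 9*y - 5) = (y + 1)^2*(y^2 - 4*y - 5) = (y + 1)^3*(y - 5)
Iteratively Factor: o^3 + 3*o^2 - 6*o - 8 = (o + 1)*(o^2 + 2*o - 8) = (o - 2)*(o + 1)*(o + 4)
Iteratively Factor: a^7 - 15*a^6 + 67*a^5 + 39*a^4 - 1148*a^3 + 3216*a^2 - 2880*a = (a - 3)*(a^6 - 12*a^5 + 31*a^4 + 132*a^3 - 752*a^2 + 960*a) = (a - 5)*(a - 3)*(a^5 - 7*a^4 - 4*a^3 + 112*a^2 - 192*a) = (a - 5)*(a - 4)*(a - 3)*(a^4 - 3*a^3 - 16*a^2 + 48*a) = (a - 5)*(a - 4)^2*(a - 3)*(a^3 + a^2 - 12*a) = a*(a - 5)*(a - 4)^2*(a - 3)*(a^2 + a - 12) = a*(a - 5)*(a - 4)^2*(a - 3)*(a + 4)*(a - 3)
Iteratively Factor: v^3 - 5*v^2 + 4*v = (v - 4)*(v^2 - v) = v*(v - 4)*(v - 1)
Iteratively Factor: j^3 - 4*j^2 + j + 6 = (j - 2)*(j^2 - 2*j - 3) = (j - 2)*(j + 1)*(j - 3)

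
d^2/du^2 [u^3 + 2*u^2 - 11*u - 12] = 6*u + 4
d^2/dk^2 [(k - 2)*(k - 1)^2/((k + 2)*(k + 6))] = 2*(89*k^3 + 426*k^2 + 204*k - 1160)/(k^6 + 24*k^5 + 228*k^4 + 1088*k^3 + 2736*k^2 + 3456*k + 1728)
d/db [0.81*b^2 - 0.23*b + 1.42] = 1.62*b - 0.23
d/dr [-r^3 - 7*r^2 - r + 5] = -3*r^2 - 14*r - 1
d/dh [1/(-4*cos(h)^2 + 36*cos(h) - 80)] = (9 - 2*cos(h))*sin(h)/(4*(cos(h)^2 - 9*cos(h) + 20)^2)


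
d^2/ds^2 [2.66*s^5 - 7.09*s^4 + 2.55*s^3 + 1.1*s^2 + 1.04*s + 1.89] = 53.2*s^3 - 85.08*s^2 + 15.3*s + 2.2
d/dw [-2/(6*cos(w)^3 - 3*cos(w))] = 2*(-6 + cos(w)^(-2))*sin(w)/(3*(2*sin(w)^2 - 1)^2)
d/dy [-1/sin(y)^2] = 2*cos(y)/sin(y)^3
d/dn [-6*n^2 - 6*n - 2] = -12*n - 6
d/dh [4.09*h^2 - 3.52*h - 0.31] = 8.18*h - 3.52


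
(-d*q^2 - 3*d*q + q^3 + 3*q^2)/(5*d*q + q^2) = (-d*q - 3*d + q^2 + 3*q)/(5*d + q)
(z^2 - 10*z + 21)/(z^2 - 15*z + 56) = (z - 3)/(z - 8)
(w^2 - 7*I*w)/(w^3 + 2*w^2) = (w - 7*I)/(w*(w + 2))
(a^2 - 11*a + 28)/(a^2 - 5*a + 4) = (a - 7)/(a - 1)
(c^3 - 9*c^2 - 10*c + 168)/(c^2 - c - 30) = (c^2 - 3*c - 28)/(c + 5)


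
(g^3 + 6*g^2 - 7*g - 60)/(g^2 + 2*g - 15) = g + 4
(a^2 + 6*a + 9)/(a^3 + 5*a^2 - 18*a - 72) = (a + 3)/(a^2 + 2*a - 24)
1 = 1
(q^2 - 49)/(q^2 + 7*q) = (q - 7)/q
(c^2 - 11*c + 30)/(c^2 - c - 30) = (c - 5)/(c + 5)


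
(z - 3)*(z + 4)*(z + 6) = z^3 + 7*z^2 - 6*z - 72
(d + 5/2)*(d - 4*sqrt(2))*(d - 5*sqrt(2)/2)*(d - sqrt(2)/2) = d^4 - 7*sqrt(2)*d^3 + 5*d^3/2 - 35*sqrt(2)*d^2/2 + 53*d^2/2 - 10*sqrt(2)*d + 265*d/4 - 25*sqrt(2)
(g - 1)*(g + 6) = g^2 + 5*g - 6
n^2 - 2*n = n*(n - 2)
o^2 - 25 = (o - 5)*(o + 5)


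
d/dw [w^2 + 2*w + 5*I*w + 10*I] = 2*w + 2 + 5*I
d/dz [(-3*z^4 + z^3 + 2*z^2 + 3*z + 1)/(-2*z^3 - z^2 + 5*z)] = (6*z^6 + 6*z^5 - 42*z^4 + 22*z^3 + 19*z^2 + 2*z - 5)/(z^2*(4*z^4 + 4*z^3 - 19*z^2 - 10*z + 25))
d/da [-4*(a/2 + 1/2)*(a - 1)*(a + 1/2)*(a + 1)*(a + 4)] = -10*a^4 - 44*a^3 - 33*a^2 + 14*a + 13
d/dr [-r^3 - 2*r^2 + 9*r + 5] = -3*r^2 - 4*r + 9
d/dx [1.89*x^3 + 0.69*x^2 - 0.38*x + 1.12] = 5.67*x^2 + 1.38*x - 0.38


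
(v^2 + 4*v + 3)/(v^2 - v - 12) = (v + 1)/(v - 4)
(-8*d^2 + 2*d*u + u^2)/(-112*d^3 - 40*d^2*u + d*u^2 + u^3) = (-2*d + u)/(-28*d^2 - 3*d*u + u^2)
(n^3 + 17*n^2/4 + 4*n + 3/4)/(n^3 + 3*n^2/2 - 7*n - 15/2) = (4*n + 1)/(2*(2*n - 5))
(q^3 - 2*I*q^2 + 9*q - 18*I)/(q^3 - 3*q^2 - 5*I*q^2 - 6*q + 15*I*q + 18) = (q + 3*I)/(q - 3)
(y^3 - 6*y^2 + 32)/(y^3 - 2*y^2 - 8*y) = (y - 4)/y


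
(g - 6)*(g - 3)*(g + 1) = g^3 - 8*g^2 + 9*g + 18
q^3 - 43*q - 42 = (q - 7)*(q + 1)*(q + 6)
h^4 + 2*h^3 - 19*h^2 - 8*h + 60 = (h - 3)*(h - 2)*(h + 2)*(h + 5)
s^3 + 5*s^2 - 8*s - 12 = (s - 2)*(s + 1)*(s + 6)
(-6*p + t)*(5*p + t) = -30*p^2 - p*t + t^2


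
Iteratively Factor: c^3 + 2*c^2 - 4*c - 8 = (c - 2)*(c^2 + 4*c + 4) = (c - 2)*(c + 2)*(c + 2)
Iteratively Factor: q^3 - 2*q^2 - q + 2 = (q - 1)*(q^2 - q - 2) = (q - 1)*(q + 1)*(q - 2)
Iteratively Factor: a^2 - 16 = (a + 4)*(a - 4)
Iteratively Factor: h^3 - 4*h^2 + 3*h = (h)*(h^2 - 4*h + 3) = h*(h - 3)*(h - 1)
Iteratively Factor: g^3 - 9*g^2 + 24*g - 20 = (g - 2)*(g^2 - 7*g + 10) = (g - 2)^2*(g - 5)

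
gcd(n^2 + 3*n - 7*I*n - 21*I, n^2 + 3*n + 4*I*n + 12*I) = n + 3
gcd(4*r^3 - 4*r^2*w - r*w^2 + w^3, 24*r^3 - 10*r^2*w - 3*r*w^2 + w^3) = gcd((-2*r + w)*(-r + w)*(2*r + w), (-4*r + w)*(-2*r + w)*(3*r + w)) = 2*r - w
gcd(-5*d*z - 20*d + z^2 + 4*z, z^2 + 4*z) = z + 4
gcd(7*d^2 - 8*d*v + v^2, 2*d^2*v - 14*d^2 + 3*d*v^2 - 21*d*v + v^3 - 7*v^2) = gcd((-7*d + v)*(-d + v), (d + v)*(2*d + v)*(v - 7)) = 1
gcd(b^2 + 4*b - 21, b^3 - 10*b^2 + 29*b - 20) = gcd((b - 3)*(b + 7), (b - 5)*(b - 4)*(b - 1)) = 1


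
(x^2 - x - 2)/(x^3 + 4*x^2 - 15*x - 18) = (x - 2)/(x^2 + 3*x - 18)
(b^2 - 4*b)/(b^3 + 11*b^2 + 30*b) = (b - 4)/(b^2 + 11*b + 30)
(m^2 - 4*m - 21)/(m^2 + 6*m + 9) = (m - 7)/(m + 3)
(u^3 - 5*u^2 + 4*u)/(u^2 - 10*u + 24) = u*(u - 1)/(u - 6)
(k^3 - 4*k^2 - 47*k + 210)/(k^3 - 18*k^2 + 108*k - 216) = (k^2 + 2*k - 35)/(k^2 - 12*k + 36)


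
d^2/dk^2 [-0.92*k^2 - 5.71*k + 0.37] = -1.84000000000000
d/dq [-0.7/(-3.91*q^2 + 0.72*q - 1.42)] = (0.504 - 5.474*q)/(3.91*q^2 - 0.72*q + 1.42)^2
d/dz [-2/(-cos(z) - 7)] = 2*sin(z)/(cos(z) + 7)^2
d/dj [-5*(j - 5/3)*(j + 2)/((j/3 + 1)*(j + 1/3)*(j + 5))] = 15*(9*j^4 + 6*j^3 - 224*j^2 - 590*j - 545)/(9*j^6 + 150*j^5 + 943*j^4 + 2740*j^3 + 3559*j^2 + 1590*j + 225)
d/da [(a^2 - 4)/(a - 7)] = (-a^2 + 2*a*(a - 7) + 4)/(a - 7)^2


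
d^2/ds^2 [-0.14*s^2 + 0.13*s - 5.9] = -0.280000000000000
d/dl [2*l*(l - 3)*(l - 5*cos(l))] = 2*l*(l - 3)*(5*sin(l) + 1) + 2*l*(l - 5*cos(l)) + 2*(l - 3)*(l - 5*cos(l))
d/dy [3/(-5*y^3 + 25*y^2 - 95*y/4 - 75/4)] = 12*(12*y^2 - 40*y + 19)/(5*(4*y^3 - 20*y^2 + 19*y + 15)^2)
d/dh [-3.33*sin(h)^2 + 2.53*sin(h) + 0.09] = (2.53 - 6.66*sin(h))*cos(h)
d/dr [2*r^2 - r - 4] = 4*r - 1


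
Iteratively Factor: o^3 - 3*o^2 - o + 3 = (o - 1)*(o^2 - 2*o - 3) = (o - 3)*(o - 1)*(o + 1)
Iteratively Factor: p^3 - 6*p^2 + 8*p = (p)*(p^2 - 6*p + 8) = p*(p - 4)*(p - 2)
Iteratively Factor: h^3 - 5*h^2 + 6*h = (h - 3)*(h^2 - 2*h) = (h - 3)*(h - 2)*(h)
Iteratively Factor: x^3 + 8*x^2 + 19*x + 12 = (x + 3)*(x^2 + 5*x + 4) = (x + 1)*(x + 3)*(x + 4)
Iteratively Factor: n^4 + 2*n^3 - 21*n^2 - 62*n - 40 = (n - 5)*(n^3 + 7*n^2 + 14*n + 8) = (n - 5)*(n + 1)*(n^2 + 6*n + 8) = (n - 5)*(n + 1)*(n + 2)*(n + 4)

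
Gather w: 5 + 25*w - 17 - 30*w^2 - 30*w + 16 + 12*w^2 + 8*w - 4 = -18*w^2 + 3*w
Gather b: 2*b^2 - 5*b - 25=2*b^2 - 5*b - 25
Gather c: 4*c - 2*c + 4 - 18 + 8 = 2*c - 6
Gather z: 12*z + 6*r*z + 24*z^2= 24*z^2 + z*(6*r + 12)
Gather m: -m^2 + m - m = -m^2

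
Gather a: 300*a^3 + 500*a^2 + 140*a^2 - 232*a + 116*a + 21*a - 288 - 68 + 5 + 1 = 300*a^3 + 640*a^2 - 95*a - 350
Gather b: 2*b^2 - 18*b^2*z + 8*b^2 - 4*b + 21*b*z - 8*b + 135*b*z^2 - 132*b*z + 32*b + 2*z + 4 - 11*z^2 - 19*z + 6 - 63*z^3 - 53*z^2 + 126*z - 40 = b^2*(10 - 18*z) + b*(135*z^2 - 111*z + 20) - 63*z^3 - 64*z^2 + 109*z - 30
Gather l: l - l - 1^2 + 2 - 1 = 0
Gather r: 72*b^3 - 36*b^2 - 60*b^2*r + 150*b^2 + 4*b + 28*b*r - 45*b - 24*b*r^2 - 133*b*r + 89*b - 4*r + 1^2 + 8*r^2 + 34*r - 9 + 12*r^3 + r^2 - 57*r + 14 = 72*b^3 + 114*b^2 + 48*b + 12*r^3 + r^2*(9 - 24*b) + r*(-60*b^2 - 105*b - 27) + 6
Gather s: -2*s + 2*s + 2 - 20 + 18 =0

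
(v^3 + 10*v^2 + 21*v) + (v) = v^3 + 10*v^2 + 22*v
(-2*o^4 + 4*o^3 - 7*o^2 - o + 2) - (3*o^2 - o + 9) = -2*o^4 + 4*o^3 - 10*o^2 - 7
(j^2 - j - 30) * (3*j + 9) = 3*j^3 + 6*j^2 - 99*j - 270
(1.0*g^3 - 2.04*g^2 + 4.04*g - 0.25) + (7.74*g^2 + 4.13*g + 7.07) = 1.0*g^3 + 5.7*g^2 + 8.17*g + 6.82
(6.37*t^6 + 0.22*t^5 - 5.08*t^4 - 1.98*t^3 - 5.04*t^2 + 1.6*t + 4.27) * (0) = 0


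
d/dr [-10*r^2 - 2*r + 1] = -20*r - 2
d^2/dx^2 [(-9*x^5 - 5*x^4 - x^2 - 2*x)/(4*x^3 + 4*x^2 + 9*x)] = 2*(-144*x^6 - 432*x^5 - 1404*x^4 - 2508*x^3 - 5010*x^2 - 1203*x + 76)/(64*x^6 + 192*x^5 + 624*x^4 + 928*x^3 + 1404*x^2 + 972*x + 729)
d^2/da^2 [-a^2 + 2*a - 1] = -2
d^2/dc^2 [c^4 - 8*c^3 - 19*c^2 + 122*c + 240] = 12*c^2 - 48*c - 38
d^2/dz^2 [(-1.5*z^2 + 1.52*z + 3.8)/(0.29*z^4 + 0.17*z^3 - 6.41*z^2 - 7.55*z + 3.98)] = (-0.7569*z^8 + 1.090284*z^7 + 1.92717600000002*z^6 - 50.4804*z^5 - 85.8010440000003*z^4 + 153.582924*z^3 + 612.965976*z^2 + 1320.658536*z + 670.93644)/(0.024389*z^12 + 0.042891*z^11 - 1.5921*z^10 - 3.79603*z^9 + 33.961764*z^8 + 105.6858*z^7 - 208.464602*z^6 - 979.881486*z^5 - 622.434993*z^4 + 733.394269*z^3 + 375.998958*z^2 - 358.78506*z + 63.044792)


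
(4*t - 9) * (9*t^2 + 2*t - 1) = 36*t^3 - 73*t^2 - 22*t + 9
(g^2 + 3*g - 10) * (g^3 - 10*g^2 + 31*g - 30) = g^5 - 7*g^4 - 9*g^3 + 163*g^2 - 400*g + 300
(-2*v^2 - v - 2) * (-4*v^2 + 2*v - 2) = 8*v^4 + 10*v^2 - 2*v + 4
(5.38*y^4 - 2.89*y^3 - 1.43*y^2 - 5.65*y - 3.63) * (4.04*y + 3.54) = 21.7352*y^5 + 7.3696*y^4 - 16.0078*y^3 - 27.8882*y^2 - 34.6662*y - 12.8502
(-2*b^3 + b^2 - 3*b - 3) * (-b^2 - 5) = 2*b^5 - b^4 + 13*b^3 - 2*b^2 + 15*b + 15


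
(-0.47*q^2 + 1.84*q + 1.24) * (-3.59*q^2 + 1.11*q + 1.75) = 1.6873*q^4 - 7.1273*q^3 - 3.2317*q^2 + 4.5964*q + 2.17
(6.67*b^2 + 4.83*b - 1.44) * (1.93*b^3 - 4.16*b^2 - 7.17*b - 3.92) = 12.8731*b^5 - 18.4253*b^4 - 70.6959*b^3 - 54.7871*b^2 - 8.6088*b + 5.6448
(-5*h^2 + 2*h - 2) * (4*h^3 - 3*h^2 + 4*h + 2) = -20*h^5 + 23*h^4 - 34*h^3 + 4*h^2 - 4*h - 4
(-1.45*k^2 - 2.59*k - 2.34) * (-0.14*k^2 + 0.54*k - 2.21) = 0.203*k^4 - 0.4204*k^3 + 2.1335*k^2 + 4.4603*k + 5.1714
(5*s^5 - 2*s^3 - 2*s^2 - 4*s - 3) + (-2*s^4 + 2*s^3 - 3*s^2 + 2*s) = 5*s^5 - 2*s^4 - 5*s^2 - 2*s - 3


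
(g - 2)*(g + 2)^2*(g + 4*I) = g^4 + 2*g^3 + 4*I*g^3 - 4*g^2 + 8*I*g^2 - 8*g - 16*I*g - 32*I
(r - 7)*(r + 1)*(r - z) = r^3 - r^2*z - 6*r^2 + 6*r*z - 7*r + 7*z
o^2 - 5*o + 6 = (o - 3)*(o - 2)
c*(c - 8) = c^2 - 8*c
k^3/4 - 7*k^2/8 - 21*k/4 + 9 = (k/4 + 1)*(k - 6)*(k - 3/2)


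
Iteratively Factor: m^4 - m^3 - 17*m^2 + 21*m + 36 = (m + 1)*(m^3 - 2*m^2 - 15*m + 36) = (m - 3)*(m + 1)*(m^2 + m - 12) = (m - 3)^2*(m + 1)*(m + 4)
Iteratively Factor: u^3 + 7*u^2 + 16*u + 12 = (u + 2)*(u^2 + 5*u + 6) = (u + 2)^2*(u + 3)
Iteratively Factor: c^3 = (c)*(c^2) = c^2*(c)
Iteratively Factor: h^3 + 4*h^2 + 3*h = (h + 1)*(h^2 + 3*h) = (h + 1)*(h + 3)*(h)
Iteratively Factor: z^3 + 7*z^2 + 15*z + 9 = (z + 1)*(z^2 + 6*z + 9) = (z + 1)*(z + 3)*(z + 3)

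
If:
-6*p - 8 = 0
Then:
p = -4/3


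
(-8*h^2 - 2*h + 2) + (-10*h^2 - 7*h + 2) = -18*h^2 - 9*h + 4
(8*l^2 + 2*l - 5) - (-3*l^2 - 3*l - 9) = 11*l^2 + 5*l + 4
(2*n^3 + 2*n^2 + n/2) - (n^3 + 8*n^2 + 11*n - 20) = n^3 - 6*n^2 - 21*n/2 + 20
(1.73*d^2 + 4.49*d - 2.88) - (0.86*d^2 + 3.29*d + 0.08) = 0.87*d^2 + 1.2*d - 2.96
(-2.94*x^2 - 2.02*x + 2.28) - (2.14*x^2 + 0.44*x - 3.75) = -5.08*x^2 - 2.46*x + 6.03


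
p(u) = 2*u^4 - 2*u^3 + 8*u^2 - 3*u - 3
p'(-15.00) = -28593.00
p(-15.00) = 109842.00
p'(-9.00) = -6465.00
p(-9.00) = 15252.00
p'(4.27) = 578.76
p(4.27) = 639.22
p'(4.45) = 654.35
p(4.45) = 750.11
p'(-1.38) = -57.53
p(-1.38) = 28.88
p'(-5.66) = -1736.35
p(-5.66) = 2685.47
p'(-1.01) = -33.52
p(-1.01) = 12.33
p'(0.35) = 2.21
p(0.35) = -3.13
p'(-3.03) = -329.11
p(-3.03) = 303.75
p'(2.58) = 135.73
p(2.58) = 96.78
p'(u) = 8*u^3 - 6*u^2 + 16*u - 3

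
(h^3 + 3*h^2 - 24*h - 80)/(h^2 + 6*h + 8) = (h^2 - h - 20)/(h + 2)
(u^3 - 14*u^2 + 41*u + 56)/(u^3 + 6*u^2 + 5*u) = (u^2 - 15*u + 56)/(u*(u + 5))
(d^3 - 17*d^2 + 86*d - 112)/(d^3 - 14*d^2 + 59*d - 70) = (d - 8)/(d - 5)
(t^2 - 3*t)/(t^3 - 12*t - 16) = t*(3 - t)/(-t^3 + 12*t + 16)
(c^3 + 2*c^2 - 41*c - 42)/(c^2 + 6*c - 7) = (c^2 - 5*c - 6)/(c - 1)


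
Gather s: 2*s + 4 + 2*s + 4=4*s + 8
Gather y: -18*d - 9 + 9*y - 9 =-18*d + 9*y - 18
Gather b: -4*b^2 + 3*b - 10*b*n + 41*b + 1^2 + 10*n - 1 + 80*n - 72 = -4*b^2 + b*(44 - 10*n) + 90*n - 72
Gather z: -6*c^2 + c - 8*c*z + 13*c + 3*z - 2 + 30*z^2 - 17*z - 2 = -6*c^2 + 14*c + 30*z^2 + z*(-8*c - 14) - 4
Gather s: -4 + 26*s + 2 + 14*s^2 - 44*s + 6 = 14*s^2 - 18*s + 4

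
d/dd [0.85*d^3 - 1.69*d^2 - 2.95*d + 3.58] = 2.55*d^2 - 3.38*d - 2.95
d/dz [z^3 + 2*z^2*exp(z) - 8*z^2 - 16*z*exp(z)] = 2*z^2*exp(z) + 3*z^2 - 12*z*exp(z) - 16*z - 16*exp(z)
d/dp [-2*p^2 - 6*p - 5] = -4*p - 6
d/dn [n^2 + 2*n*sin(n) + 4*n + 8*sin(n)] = 2*n*cos(n) + 2*n + 2*sin(n) + 8*cos(n) + 4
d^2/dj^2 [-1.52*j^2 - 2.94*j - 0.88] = -3.04000000000000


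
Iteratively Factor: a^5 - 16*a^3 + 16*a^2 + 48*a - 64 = (a - 2)*(a^4 + 2*a^3 - 12*a^2 - 8*a + 32) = (a - 2)*(a + 4)*(a^3 - 2*a^2 - 4*a + 8) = (a - 2)^2*(a + 4)*(a^2 - 4) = (a - 2)^3*(a + 4)*(a + 2)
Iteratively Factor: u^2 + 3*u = (u)*(u + 3)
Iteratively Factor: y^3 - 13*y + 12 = (y + 4)*(y^2 - 4*y + 3) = (y - 3)*(y + 4)*(y - 1)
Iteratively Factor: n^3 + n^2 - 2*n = (n)*(n^2 + n - 2) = n*(n - 1)*(n + 2)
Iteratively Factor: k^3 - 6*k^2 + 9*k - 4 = (k - 1)*(k^2 - 5*k + 4) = (k - 1)^2*(k - 4)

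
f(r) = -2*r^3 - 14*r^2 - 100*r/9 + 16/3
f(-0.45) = 7.68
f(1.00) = -21.78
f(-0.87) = 5.72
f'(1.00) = -45.11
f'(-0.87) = 8.71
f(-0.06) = 5.95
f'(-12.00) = -539.11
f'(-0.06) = -9.45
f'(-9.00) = -245.11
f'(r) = -6*r^2 - 28*r - 100/9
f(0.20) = 2.54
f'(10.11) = -907.46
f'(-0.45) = 0.27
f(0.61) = -7.11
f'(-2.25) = 21.51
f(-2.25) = -17.76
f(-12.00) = 1578.67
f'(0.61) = -30.42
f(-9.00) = 429.33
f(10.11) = -3604.70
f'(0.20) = -16.95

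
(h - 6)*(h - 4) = h^2 - 10*h + 24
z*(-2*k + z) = -2*k*z + z^2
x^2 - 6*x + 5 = (x - 5)*(x - 1)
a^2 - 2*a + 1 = (a - 1)^2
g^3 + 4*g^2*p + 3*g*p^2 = g*(g + p)*(g + 3*p)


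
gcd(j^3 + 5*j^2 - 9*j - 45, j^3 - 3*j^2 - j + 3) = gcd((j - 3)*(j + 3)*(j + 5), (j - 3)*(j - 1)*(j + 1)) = j - 3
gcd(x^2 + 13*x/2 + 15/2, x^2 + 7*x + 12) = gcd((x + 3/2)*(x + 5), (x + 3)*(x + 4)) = 1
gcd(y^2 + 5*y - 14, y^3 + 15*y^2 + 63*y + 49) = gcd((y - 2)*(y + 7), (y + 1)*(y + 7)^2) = y + 7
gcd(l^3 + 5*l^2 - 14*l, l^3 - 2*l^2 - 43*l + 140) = l + 7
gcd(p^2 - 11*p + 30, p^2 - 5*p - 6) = p - 6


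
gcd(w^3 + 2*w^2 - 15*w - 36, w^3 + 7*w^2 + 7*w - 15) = w + 3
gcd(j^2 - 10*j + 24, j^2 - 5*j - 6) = j - 6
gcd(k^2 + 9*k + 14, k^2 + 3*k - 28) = k + 7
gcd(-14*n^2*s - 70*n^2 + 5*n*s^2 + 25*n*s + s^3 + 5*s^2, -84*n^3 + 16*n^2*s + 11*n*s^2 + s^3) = -14*n^2 + 5*n*s + s^2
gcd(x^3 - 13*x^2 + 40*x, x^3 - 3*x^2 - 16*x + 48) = 1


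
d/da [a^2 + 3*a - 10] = 2*a + 3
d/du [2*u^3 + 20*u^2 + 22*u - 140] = 6*u^2 + 40*u + 22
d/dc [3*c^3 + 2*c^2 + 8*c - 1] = 9*c^2 + 4*c + 8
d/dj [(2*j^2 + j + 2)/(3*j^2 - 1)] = (-3*j^2 - 16*j - 1)/(9*j^4 - 6*j^2 + 1)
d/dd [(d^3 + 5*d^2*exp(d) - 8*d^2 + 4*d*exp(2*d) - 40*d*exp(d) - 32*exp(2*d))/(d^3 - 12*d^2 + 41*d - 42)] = (-(3*d^2 - 24*d + 41)*(d^3 + 5*d^2*exp(d) - 8*d^2 + 4*d*exp(2*d) - 40*d*exp(d) - 32*exp(2*d)) + (d^3 - 12*d^2 + 41*d - 42)*(5*d^2*exp(d) + 3*d^2 + 8*d*exp(2*d) - 30*d*exp(d) - 16*d - 60*exp(2*d) - 40*exp(d)))/(d^3 - 12*d^2 + 41*d - 42)^2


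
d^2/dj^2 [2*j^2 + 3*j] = 4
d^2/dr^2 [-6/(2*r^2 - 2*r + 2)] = 6*(r^2 - r - (2*r - 1)^2 + 1)/(r^2 - r + 1)^3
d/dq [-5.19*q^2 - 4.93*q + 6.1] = -10.38*q - 4.93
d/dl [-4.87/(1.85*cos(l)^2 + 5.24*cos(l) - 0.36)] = -(18.019*cos(l) + 25.5188)*sin(l)/(1.85*cos(l)^2 + 5.24*cos(l) - 0.36)^2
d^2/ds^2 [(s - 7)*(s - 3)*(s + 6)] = 6*s - 8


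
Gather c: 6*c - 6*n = 6*c - 6*n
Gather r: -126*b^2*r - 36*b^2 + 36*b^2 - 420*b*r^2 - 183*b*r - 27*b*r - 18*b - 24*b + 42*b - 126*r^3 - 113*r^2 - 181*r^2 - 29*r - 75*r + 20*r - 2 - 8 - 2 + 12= -126*r^3 + r^2*(-420*b - 294) + r*(-126*b^2 - 210*b - 84)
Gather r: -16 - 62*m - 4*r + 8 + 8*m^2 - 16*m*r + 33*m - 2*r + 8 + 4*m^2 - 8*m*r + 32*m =12*m^2 + 3*m + r*(-24*m - 6)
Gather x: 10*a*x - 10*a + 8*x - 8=-10*a + x*(10*a + 8) - 8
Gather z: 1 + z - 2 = z - 1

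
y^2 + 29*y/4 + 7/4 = (y + 1/4)*(y + 7)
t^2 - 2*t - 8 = (t - 4)*(t + 2)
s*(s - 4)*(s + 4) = s^3 - 16*s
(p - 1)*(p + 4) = p^2 + 3*p - 4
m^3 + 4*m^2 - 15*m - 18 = (m - 3)*(m + 1)*(m + 6)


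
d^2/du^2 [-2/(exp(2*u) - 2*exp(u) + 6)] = 4*(-4*(1 - exp(u))^2*exp(u) + (2*exp(u) - 1)*(exp(2*u) - 2*exp(u) + 6))*exp(u)/(exp(2*u) - 2*exp(u) + 6)^3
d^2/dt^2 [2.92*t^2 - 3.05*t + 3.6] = 5.84000000000000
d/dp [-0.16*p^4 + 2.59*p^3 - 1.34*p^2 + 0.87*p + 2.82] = -0.64*p^3 + 7.77*p^2 - 2.68*p + 0.87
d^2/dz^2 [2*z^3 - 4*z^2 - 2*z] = 12*z - 8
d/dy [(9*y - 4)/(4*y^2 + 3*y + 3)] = (-36*y^2 + 32*y + 39)/(16*y^4 + 24*y^3 + 33*y^2 + 18*y + 9)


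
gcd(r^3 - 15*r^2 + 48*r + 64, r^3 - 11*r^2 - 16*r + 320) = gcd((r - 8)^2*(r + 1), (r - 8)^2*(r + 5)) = r^2 - 16*r + 64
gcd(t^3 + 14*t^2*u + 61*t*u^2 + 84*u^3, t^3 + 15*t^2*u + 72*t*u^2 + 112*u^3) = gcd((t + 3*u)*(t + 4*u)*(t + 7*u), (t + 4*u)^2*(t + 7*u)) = t^2 + 11*t*u + 28*u^2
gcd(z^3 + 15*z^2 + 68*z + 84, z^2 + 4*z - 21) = z + 7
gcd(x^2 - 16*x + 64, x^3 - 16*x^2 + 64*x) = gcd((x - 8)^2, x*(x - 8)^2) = x^2 - 16*x + 64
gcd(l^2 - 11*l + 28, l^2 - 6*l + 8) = l - 4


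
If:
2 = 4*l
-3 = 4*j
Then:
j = -3/4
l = 1/2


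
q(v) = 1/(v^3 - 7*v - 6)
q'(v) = (7 - 3*v^2)/(v^3 - 7*v - 6)^2 = (7 - 3*v^2)/(-v^3 + 7*v + 6)^2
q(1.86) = -0.08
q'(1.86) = -0.02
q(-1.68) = 0.98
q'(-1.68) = -1.41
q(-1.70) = 1.01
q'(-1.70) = -1.71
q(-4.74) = -0.01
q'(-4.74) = -0.01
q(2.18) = -0.09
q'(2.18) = -0.06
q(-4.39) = -0.02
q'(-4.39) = -0.01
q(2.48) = -0.12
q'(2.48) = -0.17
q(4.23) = 0.02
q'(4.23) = -0.03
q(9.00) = 0.00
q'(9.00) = 0.00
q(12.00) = 0.00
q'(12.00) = 0.00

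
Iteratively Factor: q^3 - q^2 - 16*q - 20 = (q + 2)*(q^2 - 3*q - 10) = (q - 5)*(q + 2)*(q + 2)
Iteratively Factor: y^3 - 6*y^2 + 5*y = (y)*(y^2 - 6*y + 5) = y*(y - 1)*(y - 5)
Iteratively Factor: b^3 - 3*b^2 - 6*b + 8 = (b - 1)*(b^2 - 2*b - 8) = (b - 1)*(b + 2)*(b - 4)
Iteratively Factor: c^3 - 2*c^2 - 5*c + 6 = (c - 3)*(c^2 + c - 2) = (c - 3)*(c + 2)*(c - 1)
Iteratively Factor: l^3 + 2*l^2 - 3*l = (l)*(l^2 + 2*l - 3) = l*(l - 1)*(l + 3)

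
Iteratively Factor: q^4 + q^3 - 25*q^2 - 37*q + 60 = (q - 1)*(q^3 + 2*q^2 - 23*q - 60) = (q - 5)*(q - 1)*(q^2 + 7*q + 12) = (q - 5)*(q - 1)*(q + 3)*(q + 4)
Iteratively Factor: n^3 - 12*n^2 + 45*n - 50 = (n - 5)*(n^2 - 7*n + 10) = (n - 5)^2*(n - 2)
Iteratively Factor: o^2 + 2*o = (o)*(o + 2)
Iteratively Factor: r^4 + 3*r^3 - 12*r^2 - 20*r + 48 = (r - 2)*(r^3 + 5*r^2 - 2*r - 24) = (r - 2)*(r + 3)*(r^2 + 2*r - 8) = (r - 2)^2*(r + 3)*(r + 4)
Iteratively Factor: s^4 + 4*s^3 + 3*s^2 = (s + 3)*(s^3 + s^2) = s*(s + 3)*(s^2 + s) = s*(s + 1)*(s + 3)*(s)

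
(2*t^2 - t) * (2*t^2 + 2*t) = 4*t^4 + 2*t^3 - 2*t^2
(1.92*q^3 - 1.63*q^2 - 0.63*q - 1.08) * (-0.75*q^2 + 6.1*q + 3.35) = -1.44*q^5 + 12.9345*q^4 - 3.0385*q^3 - 8.4935*q^2 - 8.6985*q - 3.618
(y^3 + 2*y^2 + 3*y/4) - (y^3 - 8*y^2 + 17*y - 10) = 10*y^2 - 65*y/4 + 10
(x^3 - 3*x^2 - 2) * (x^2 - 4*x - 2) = x^5 - 7*x^4 + 10*x^3 + 4*x^2 + 8*x + 4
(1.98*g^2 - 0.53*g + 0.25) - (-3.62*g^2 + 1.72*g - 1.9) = 5.6*g^2 - 2.25*g + 2.15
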